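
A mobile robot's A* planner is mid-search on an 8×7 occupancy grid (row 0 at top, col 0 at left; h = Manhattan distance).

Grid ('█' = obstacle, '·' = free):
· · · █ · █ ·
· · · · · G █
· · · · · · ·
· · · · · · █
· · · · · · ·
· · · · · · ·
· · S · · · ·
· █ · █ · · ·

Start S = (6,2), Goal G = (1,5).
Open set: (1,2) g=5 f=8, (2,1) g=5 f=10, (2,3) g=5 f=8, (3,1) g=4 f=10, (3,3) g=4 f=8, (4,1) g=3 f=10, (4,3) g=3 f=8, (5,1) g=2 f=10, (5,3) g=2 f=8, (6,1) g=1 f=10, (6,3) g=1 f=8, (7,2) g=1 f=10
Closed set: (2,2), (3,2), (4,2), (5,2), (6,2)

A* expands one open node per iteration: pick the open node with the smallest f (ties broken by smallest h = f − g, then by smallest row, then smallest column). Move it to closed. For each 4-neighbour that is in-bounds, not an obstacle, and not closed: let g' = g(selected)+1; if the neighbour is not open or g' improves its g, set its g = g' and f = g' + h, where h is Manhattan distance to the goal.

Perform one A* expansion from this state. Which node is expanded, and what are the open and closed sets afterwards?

expanded=(1,2); open=[(0,2) g=6 f=10, (1,1) g=6 f=10, (1,3) g=6 f=8, (2,1) g=5 f=10, (2,3) g=5 f=8, (3,1) g=4 f=10, (3,3) g=4 f=8, (4,1) g=3 f=10, (4,3) g=3 f=8, (5,1) g=2 f=10, (5,3) g=2 f=8, (6,1) g=1 f=10, (6,3) g=1 f=8, (7,2) g=1 f=10]; closed=[(1,2), (2,2), (3,2), (4,2), (5,2), (6,2)]

step 1: expand (1,2) (f=8, h=3) → closed; open now [(0,2) g=6 f=10, (1,1) g=6 f=10, (1,3) g=6 f=8, (2,1) g=5 f=10, (2,3) g=5 f=8, (3,1) g=4 f=10, (3,3) g=4 f=8, (4,1) g=3 f=10, (4,3) g=3 f=8, (5,1) g=2 f=10, (5,3) g=2 f=8, (6,1) g=1 f=10, (6,3) g=1 f=8, (7,2) g=1 f=10]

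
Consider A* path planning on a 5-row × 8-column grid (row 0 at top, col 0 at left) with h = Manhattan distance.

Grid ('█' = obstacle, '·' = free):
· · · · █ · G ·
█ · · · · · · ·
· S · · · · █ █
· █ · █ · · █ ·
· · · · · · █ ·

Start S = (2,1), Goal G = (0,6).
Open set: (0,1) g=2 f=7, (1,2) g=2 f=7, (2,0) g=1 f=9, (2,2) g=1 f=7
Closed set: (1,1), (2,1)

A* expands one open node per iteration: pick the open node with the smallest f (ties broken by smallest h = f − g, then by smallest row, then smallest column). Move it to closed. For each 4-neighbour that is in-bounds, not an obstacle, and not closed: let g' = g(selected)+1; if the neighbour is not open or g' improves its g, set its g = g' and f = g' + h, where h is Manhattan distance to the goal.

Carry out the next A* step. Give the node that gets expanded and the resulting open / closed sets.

step 1: expand (0,1) (f=7, h=5) → closed; open now [(0,0) g=3 f=9, (0,2) g=3 f=7, (1,2) g=2 f=7, (2,0) g=1 f=9, (2,2) g=1 f=7]

expanded=(0,1); open=[(0,0) g=3 f=9, (0,2) g=3 f=7, (1,2) g=2 f=7, (2,0) g=1 f=9, (2,2) g=1 f=7]; closed=[(0,1), (1,1), (2,1)]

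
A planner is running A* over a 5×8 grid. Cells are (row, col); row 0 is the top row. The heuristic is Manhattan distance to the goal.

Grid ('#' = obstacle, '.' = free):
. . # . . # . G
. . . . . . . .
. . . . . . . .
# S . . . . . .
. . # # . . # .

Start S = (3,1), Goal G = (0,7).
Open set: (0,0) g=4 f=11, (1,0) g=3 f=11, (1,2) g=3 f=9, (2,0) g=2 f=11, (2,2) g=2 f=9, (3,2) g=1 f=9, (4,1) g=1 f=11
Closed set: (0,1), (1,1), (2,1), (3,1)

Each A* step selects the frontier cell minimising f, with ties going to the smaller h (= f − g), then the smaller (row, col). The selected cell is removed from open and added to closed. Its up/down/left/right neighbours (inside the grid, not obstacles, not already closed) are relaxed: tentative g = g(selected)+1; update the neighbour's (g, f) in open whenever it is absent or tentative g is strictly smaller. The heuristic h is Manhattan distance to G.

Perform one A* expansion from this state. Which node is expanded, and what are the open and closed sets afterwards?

step 1: expand (1,2) (f=9, h=6) → closed; open now [(0,0) g=4 f=11, (1,0) g=3 f=11, (1,3) g=4 f=9, (2,0) g=2 f=11, (2,2) g=2 f=9, (3,2) g=1 f=9, (4,1) g=1 f=11]

expanded=(1,2); open=[(0,0) g=4 f=11, (1,0) g=3 f=11, (1,3) g=4 f=9, (2,0) g=2 f=11, (2,2) g=2 f=9, (3,2) g=1 f=9, (4,1) g=1 f=11]; closed=[(0,1), (1,1), (1,2), (2,1), (3,1)]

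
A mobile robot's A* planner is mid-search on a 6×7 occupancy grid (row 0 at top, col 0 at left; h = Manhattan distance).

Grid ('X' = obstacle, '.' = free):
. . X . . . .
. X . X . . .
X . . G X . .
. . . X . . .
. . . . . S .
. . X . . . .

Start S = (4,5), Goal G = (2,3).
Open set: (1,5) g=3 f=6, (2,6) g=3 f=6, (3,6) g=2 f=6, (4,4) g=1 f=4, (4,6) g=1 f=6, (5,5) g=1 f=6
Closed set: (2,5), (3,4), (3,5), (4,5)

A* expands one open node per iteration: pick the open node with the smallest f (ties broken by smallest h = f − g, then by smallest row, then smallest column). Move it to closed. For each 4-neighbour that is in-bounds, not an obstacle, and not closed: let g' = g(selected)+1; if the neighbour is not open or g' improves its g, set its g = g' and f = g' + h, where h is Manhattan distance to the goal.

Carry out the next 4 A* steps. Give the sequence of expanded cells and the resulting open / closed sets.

order=[(4,4) → (4,3) → (1,5) → (1,4)]; open=[(0,4) g=5 f=8, (0,5) g=4 f=8, (1,6) g=4 f=8, (2,6) g=3 f=6, (3,6) g=2 f=6, (4,2) g=3 f=6, (4,6) g=1 f=6, (5,3) g=3 f=6, (5,4) g=2 f=6, (5,5) g=1 f=6]; closed=[(1,4), (1,5), (2,5), (3,4), (3,5), (4,3), (4,4), (4,5)]

step 1: expand (4,4) (f=4, h=3) → closed; open now [(1,5) g=3 f=6, (2,6) g=3 f=6, (3,6) g=2 f=6, (4,3) g=2 f=4, (4,6) g=1 f=6, (5,4) g=2 f=6, (5,5) g=1 f=6]
step 2: expand (4,3) (f=4, h=2) → closed; open now [(1,5) g=3 f=6, (2,6) g=3 f=6, (3,6) g=2 f=6, (4,2) g=3 f=6, (4,6) g=1 f=6, (5,3) g=3 f=6, (5,4) g=2 f=6, (5,5) g=1 f=6]
step 3: expand (1,5) (f=6, h=3) → closed; open now [(0,5) g=4 f=8, (1,4) g=4 f=6, (1,6) g=4 f=8, (2,6) g=3 f=6, (3,6) g=2 f=6, (4,2) g=3 f=6, (4,6) g=1 f=6, (5,3) g=3 f=6, (5,4) g=2 f=6, (5,5) g=1 f=6]
step 4: expand (1,4) (f=6, h=2) → closed; open now [(0,4) g=5 f=8, (0,5) g=4 f=8, (1,6) g=4 f=8, (2,6) g=3 f=6, (3,6) g=2 f=6, (4,2) g=3 f=6, (4,6) g=1 f=6, (5,3) g=3 f=6, (5,4) g=2 f=6, (5,5) g=1 f=6]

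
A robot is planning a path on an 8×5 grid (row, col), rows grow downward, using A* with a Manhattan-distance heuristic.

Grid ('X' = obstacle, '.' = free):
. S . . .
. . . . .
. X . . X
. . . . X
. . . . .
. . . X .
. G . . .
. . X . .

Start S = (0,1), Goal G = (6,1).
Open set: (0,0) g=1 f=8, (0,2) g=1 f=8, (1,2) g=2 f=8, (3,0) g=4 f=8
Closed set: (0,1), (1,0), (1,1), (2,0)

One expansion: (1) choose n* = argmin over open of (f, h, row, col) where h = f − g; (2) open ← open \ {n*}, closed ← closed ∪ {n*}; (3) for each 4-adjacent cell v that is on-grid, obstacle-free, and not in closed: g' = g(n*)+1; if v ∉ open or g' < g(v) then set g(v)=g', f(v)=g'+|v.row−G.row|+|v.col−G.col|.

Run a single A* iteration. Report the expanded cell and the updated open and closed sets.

step 1: expand (3,0) (f=8, h=4) → closed; open now [(0,0) g=1 f=8, (0,2) g=1 f=8, (1,2) g=2 f=8, (3,1) g=5 f=8, (4,0) g=5 f=8]

expanded=(3,0); open=[(0,0) g=1 f=8, (0,2) g=1 f=8, (1,2) g=2 f=8, (3,1) g=5 f=8, (4,0) g=5 f=8]; closed=[(0,1), (1,0), (1,1), (2,0), (3,0)]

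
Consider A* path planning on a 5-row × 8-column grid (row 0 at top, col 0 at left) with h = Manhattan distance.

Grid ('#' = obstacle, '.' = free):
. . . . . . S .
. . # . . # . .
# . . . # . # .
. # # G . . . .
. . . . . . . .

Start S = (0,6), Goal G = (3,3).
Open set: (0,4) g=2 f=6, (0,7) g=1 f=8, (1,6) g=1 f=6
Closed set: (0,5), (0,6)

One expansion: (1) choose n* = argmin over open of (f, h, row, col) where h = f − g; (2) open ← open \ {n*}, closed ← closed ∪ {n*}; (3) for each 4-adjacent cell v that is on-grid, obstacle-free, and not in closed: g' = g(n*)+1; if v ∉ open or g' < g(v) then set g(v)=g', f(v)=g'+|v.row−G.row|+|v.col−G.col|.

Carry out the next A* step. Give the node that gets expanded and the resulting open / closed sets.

expanded=(0,4); open=[(0,3) g=3 f=6, (0,7) g=1 f=8, (1,4) g=3 f=6, (1,6) g=1 f=6]; closed=[(0,4), (0,5), (0,6)]

step 1: expand (0,4) (f=6, h=4) → closed; open now [(0,3) g=3 f=6, (0,7) g=1 f=8, (1,4) g=3 f=6, (1,6) g=1 f=6]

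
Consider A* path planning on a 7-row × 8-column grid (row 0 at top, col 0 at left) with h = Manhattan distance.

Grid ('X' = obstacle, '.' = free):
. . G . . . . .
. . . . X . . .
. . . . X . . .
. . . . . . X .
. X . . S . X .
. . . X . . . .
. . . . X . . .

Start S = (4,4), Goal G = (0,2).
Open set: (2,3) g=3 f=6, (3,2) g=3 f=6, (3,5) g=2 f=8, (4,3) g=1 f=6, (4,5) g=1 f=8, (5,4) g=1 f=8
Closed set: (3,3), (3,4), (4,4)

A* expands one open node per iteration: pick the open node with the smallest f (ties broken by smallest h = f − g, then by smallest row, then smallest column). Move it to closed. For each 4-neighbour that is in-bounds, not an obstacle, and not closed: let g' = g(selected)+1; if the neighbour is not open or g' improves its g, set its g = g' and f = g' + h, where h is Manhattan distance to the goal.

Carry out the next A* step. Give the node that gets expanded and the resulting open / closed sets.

step 1: expand (2,3) (f=6, h=3) → closed; open now [(1,3) g=4 f=6, (2,2) g=4 f=6, (3,2) g=3 f=6, (3,5) g=2 f=8, (4,3) g=1 f=6, (4,5) g=1 f=8, (5,4) g=1 f=8]

expanded=(2,3); open=[(1,3) g=4 f=6, (2,2) g=4 f=6, (3,2) g=3 f=6, (3,5) g=2 f=8, (4,3) g=1 f=6, (4,5) g=1 f=8, (5,4) g=1 f=8]; closed=[(2,3), (3,3), (3,4), (4,4)]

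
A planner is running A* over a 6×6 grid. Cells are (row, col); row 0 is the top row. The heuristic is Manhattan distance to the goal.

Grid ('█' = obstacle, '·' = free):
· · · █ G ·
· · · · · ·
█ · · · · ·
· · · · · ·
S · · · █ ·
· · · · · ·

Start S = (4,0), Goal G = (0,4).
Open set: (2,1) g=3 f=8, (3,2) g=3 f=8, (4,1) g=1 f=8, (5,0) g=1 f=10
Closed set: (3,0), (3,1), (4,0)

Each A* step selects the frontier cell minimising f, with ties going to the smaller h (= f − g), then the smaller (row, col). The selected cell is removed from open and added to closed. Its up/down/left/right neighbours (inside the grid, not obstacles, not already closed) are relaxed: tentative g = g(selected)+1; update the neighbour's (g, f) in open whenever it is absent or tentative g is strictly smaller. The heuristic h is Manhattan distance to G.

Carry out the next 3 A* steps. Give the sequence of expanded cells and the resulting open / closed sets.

order=[(2,1) → (1,1) → (0,1)]; open=[(0,0) g=6 f=10, (0,2) g=6 f=8, (1,0) g=5 f=10, (1,2) g=5 f=8, (2,2) g=4 f=8, (3,2) g=3 f=8, (4,1) g=1 f=8, (5,0) g=1 f=10]; closed=[(0,1), (1,1), (2,1), (3,0), (3,1), (4,0)]

step 1: expand (2,1) (f=8, h=5) → closed; open now [(1,1) g=4 f=8, (2,2) g=4 f=8, (3,2) g=3 f=8, (4,1) g=1 f=8, (5,0) g=1 f=10]
step 2: expand (1,1) (f=8, h=4) → closed; open now [(0,1) g=5 f=8, (1,0) g=5 f=10, (1,2) g=5 f=8, (2,2) g=4 f=8, (3,2) g=3 f=8, (4,1) g=1 f=8, (5,0) g=1 f=10]
step 3: expand (0,1) (f=8, h=3) → closed; open now [(0,0) g=6 f=10, (0,2) g=6 f=8, (1,0) g=5 f=10, (1,2) g=5 f=8, (2,2) g=4 f=8, (3,2) g=3 f=8, (4,1) g=1 f=8, (5,0) g=1 f=10]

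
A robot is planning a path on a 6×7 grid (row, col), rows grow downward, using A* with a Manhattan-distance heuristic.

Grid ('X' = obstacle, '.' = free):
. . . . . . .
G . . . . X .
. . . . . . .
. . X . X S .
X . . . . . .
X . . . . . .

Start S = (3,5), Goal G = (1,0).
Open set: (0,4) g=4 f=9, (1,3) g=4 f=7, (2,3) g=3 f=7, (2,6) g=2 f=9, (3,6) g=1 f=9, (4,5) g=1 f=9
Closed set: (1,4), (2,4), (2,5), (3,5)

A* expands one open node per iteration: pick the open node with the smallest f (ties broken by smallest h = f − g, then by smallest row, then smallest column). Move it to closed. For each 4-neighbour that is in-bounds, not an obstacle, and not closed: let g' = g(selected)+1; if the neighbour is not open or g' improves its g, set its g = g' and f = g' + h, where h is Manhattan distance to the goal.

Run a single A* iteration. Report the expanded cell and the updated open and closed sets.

step 1: expand (1,3) (f=7, h=3) → closed; open now [(0,3) g=5 f=9, (0,4) g=4 f=9, (1,2) g=5 f=7, (2,3) g=3 f=7, (2,6) g=2 f=9, (3,6) g=1 f=9, (4,5) g=1 f=9]

expanded=(1,3); open=[(0,3) g=5 f=9, (0,4) g=4 f=9, (1,2) g=5 f=7, (2,3) g=3 f=7, (2,6) g=2 f=9, (3,6) g=1 f=9, (4,5) g=1 f=9]; closed=[(1,3), (1,4), (2,4), (2,5), (3,5)]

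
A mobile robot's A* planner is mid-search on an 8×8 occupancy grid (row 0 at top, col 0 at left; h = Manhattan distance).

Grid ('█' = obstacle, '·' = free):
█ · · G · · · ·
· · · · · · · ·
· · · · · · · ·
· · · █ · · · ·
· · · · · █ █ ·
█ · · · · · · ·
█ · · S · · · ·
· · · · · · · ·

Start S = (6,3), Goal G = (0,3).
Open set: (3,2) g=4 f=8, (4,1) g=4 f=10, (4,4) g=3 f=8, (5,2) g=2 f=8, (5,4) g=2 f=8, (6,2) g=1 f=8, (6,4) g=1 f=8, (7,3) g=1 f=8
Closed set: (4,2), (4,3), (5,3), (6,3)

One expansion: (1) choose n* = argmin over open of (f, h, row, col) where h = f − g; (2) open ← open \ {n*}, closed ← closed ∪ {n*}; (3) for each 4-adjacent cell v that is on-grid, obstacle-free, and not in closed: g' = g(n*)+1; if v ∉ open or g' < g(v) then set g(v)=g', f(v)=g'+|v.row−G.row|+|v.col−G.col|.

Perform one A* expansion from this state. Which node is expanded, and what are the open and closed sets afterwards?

expanded=(3,2); open=[(2,2) g=5 f=8, (3,1) g=5 f=10, (4,1) g=4 f=10, (4,4) g=3 f=8, (5,2) g=2 f=8, (5,4) g=2 f=8, (6,2) g=1 f=8, (6,4) g=1 f=8, (7,3) g=1 f=8]; closed=[(3,2), (4,2), (4,3), (5,3), (6,3)]

step 1: expand (3,2) (f=8, h=4) → closed; open now [(2,2) g=5 f=8, (3,1) g=5 f=10, (4,1) g=4 f=10, (4,4) g=3 f=8, (5,2) g=2 f=8, (5,4) g=2 f=8, (6,2) g=1 f=8, (6,4) g=1 f=8, (7,3) g=1 f=8]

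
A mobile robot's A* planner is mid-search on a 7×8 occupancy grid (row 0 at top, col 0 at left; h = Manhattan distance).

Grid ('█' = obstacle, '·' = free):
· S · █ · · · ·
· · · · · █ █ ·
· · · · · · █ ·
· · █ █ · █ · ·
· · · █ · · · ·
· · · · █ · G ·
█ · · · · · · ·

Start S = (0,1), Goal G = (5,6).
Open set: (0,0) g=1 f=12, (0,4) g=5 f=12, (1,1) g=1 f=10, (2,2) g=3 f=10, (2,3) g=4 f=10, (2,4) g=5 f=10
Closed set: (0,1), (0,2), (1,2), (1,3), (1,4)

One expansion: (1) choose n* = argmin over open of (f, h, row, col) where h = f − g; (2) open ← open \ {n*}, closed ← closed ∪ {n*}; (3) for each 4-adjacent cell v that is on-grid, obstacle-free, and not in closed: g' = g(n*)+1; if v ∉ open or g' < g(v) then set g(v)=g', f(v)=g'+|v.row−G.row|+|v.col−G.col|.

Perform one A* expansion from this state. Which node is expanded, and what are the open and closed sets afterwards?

expanded=(2,4); open=[(0,0) g=1 f=12, (0,4) g=5 f=12, (1,1) g=1 f=10, (2,2) g=3 f=10, (2,3) g=4 f=10, (2,5) g=6 f=10, (3,4) g=6 f=10]; closed=[(0,1), (0,2), (1,2), (1,3), (1,4), (2,4)]

step 1: expand (2,4) (f=10, h=5) → closed; open now [(0,0) g=1 f=12, (0,4) g=5 f=12, (1,1) g=1 f=10, (2,2) g=3 f=10, (2,3) g=4 f=10, (2,5) g=6 f=10, (3,4) g=6 f=10]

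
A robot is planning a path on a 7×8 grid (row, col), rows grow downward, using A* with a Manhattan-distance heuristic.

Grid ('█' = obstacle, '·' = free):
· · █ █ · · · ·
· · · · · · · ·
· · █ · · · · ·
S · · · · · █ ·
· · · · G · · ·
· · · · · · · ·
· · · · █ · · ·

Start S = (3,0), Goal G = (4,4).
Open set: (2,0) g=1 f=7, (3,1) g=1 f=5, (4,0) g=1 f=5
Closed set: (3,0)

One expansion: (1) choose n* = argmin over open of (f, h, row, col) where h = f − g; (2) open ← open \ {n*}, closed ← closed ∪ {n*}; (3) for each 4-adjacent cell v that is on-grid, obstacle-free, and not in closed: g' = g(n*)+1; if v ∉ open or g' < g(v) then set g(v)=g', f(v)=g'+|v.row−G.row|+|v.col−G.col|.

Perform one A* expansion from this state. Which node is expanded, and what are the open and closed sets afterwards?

step 1: expand (3,1) (f=5, h=4) → closed; open now [(2,0) g=1 f=7, (2,1) g=2 f=7, (3,2) g=2 f=5, (4,0) g=1 f=5, (4,1) g=2 f=5]

expanded=(3,1); open=[(2,0) g=1 f=7, (2,1) g=2 f=7, (3,2) g=2 f=5, (4,0) g=1 f=5, (4,1) g=2 f=5]; closed=[(3,0), (3,1)]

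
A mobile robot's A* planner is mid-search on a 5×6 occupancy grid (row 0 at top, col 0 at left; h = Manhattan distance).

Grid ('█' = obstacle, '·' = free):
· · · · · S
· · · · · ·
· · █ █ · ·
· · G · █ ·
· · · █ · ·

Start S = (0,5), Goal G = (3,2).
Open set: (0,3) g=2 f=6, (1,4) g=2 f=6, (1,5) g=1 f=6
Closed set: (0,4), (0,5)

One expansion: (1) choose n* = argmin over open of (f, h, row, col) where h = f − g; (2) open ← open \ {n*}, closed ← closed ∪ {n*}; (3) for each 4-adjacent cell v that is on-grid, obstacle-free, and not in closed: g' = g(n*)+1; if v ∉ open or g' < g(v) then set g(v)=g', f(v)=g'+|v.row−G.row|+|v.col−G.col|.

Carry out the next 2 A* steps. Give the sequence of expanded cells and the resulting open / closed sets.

order=[(0,3) → (0,2)]; open=[(0,1) g=4 f=8, (1,2) g=4 f=6, (1,3) g=3 f=6, (1,4) g=2 f=6, (1,5) g=1 f=6]; closed=[(0,2), (0,3), (0,4), (0,5)]

step 1: expand (0,3) (f=6, h=4) → closed; open now [(0,2) g=3 f=6, (1,3) g=3 f=6, (1,4) g=2 f=6, (1,5) g=1 f=6]
step 2: expand (0,2) (f=6, h=3) → closed; open now [(0,1) g=4 f=8, (1,2) g=4 f=6, (1,3) g=3 f=6, (1,4) g=2 f=6, (1,5) g=1 f=6]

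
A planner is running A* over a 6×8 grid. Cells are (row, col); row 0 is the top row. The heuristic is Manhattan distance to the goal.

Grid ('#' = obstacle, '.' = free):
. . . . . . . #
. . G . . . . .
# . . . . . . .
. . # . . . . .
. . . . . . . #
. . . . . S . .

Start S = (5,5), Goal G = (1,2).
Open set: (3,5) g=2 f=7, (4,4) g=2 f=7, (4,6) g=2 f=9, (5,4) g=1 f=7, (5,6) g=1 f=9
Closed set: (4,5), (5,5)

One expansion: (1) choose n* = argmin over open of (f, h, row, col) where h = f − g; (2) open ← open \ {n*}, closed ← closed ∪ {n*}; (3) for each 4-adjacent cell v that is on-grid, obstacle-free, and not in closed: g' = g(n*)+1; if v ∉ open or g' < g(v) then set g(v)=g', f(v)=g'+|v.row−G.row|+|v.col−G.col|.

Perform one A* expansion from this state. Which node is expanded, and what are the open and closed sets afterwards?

step 1: expand (3,5) (f=7, h=5) → closed; open now [(2,5) g=3 f=7, (3,4) g=3 f=7, (3,6) g=3 f=9, (4,4) g=2 f=7, (4,6) g=2 f=9, (5,4) g=1 f=7, (5,6) g=1 f=9]

expanded=(3,5); open=[(2,5) g=3 f=7, (3,4) g=3 f=7, (3,6) g=3 f=9, (4,4) g=2 f=7, (4,6) g=2 f=9, (5,4) g=1 f=7, (5,6) g=1 f=9]; closed=[(3,5), (4,5), (5,5)]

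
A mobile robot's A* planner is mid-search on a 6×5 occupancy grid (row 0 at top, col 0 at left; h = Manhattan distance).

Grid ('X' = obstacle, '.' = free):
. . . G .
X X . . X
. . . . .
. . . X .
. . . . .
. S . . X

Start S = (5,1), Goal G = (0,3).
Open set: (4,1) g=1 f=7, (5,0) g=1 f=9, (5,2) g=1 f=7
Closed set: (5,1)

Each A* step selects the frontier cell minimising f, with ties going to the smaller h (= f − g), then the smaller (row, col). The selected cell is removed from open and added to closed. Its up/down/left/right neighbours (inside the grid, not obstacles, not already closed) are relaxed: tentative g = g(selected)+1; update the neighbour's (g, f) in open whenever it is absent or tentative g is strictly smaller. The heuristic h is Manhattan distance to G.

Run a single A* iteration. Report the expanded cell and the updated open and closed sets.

expanded=(4,1); open=[(3,1) g=2 f=7, (4,0) g=2 f=9, (4,2) g=2 f=7, (5,0) g=1 f=9, (5,2) g=1 f=7]; closed=[(4,1), (5,1)]

step 1: expand (4,1) (f=7, h=6) → closed; open now [(3,1) g=2 f=7, (4,0) g=2 f=9, (4,2) g=2 f=7, (5,0) g=1 f=9, (5,2) g=1 f=7]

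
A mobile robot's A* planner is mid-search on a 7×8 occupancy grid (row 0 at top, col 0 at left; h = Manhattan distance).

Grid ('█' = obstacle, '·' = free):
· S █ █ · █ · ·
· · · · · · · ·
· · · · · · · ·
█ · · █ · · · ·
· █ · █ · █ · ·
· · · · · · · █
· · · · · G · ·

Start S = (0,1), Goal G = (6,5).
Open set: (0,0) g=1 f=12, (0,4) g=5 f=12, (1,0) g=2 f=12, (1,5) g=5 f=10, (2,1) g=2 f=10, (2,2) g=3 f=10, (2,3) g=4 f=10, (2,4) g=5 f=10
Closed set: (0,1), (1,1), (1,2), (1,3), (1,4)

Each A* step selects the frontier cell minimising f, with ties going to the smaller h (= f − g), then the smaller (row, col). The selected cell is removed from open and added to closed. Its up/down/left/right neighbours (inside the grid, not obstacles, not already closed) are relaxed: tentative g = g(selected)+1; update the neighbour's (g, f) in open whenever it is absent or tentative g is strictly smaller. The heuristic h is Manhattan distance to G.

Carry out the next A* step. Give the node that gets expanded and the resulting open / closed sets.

step 1: expand (1,5) (f=10, h=5) → closed; open now [(0,0) g=1 f=12, (0,4) g=5 f=12, (1,0) g=2 f=12, (1,6) g=6 f=12, (2,1) g=2 f=10, (2,2) g=3 f=10, (2,3) g=4 f=10, (2,4) g=5 f=10, (2,5) g=6 f=10]

expanded=(1,5); open=[(0,0) g=1 f=12, (0,4) g=5 f=12, (1,0) g=2 f=12, (1,6) g=6 f=12, (2,1) g=2 f=10, (2,2) g=3 f=10, (2,3) g=4 f=10, (2,4) g=5 f=10, (2,5) g=6 f=10]; closed=[(0,1), (1,1), (1,2), (1,3), (1,4), (1,5)]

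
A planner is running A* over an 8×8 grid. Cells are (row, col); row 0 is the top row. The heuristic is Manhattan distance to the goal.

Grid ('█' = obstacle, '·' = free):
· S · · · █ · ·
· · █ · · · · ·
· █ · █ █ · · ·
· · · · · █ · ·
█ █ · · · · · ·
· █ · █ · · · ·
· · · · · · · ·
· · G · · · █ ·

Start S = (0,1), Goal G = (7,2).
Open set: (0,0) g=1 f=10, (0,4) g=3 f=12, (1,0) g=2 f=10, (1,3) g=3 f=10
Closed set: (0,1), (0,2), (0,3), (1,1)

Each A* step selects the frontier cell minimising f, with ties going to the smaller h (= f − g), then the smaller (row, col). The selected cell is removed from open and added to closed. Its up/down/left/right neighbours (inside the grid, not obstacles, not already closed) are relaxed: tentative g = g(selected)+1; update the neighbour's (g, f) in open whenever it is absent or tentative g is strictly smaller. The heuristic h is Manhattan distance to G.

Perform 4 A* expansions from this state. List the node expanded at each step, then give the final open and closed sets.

order=[(1,3) → (1,0) → (2,0) → (3,0)]; open=[(0,0) g=1 f=10, (0,4) g=3 f=12, (1,4) g=4 f=12, (3,1) g=5 f=10]; closed=[(0,1), (0,2), (0,3), (1,0), (1,1), (1,3), (2,0), (3,0)]

step 1: expand (1,3) (f=10, h=7) → closed; open now [(0,0) g=1 f=10, (0,4) g=3 f=12, (1,0) g=2 f=10, (1,4) g=4 f=12]
step 2: expand (1,0) (f=10, h=8) → closed; open now [(0,0) g=1 f=10, (0,4) g=3 f=12, (1,4) g=4 f=12, (2,0) g=3 f=10]
step 3: expand (2,0) (f=10, h=7) → closed; open now [(0,0) g=1 f=10, (0,4) g=3 f=12, (1,4) g=4 f=12, (3,0) g=4 f=10]
step 4: expand (3,0) (f=10, h=6) → closed; open now [(0,0) g=1 f=10, (0,4) g=3 f=12, (1,4) g=4 f=12, (3,1) g=5 f=10]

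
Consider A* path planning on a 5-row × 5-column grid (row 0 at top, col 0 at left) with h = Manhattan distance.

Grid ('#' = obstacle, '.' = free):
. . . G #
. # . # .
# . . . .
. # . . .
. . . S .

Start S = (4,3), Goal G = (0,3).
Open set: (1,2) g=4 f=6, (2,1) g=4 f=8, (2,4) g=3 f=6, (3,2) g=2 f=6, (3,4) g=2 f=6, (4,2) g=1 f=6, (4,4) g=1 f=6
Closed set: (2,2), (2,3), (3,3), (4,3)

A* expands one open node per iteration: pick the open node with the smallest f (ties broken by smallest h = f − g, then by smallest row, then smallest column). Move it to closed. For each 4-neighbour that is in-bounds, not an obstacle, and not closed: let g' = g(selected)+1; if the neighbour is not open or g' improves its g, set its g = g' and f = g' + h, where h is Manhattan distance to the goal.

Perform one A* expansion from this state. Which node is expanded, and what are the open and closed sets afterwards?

step 1: expand (1,2) (f=6, h=2) → closed; open now [(0,2) g=5 f=6, (2,1) g=4 f=8, (2,4) g=3 f=6, (3,2) g=2 f=6, (3,4) g=2 f=6, (4,2) g=1 f=6, (4,4) g=1 f=6]

expanded=(1,2); open=[(0,2) g=5 f=6, (2,1) g=4 f=8, (2,4) g=3 f=6, (3,2) g=2 f=6, (3,4) g=2 f=6, (4,2) g=1 f=6, (4,4) g=1 f=6]; closed=[(1,2), (2,2), (2,3), (3,3), (4,3)]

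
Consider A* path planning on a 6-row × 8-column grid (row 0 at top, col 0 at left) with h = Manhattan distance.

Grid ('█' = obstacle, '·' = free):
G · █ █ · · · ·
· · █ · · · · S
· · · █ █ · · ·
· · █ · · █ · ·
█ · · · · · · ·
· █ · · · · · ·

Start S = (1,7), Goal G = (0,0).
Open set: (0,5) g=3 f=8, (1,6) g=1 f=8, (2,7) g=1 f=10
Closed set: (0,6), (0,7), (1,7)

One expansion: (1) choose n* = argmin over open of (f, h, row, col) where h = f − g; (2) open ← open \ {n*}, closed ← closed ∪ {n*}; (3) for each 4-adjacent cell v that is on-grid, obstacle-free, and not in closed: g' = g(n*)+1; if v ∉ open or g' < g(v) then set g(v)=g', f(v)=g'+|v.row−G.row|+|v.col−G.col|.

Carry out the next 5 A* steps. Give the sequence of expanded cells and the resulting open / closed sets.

step 1: expand (0,5) (f=8, h=5) → closed; open now [(0,4) g=4 f=8, (1,5) g=4 f=10, (1,6) g=1 f=8, (2,7) g=1 f=10]
step 2: expand (0,4) (f=8, h=4) → closed; open now [(1,4) g=5 f=10, (1,5) g=4 f=10, (1,6) g=1 f=8, (2,7) g=1 f=10]
step 3: expand (1,6) (f=8, h=7) → closed; open now [(1,4) g=5 f=10, (1,5) g=2 f=8, (2,6) g=2 f=10, (2,7) g=1 f=10]
step 4: expand (1,5) (f=8, h=6) → closed; open now [(1,4) g=3 f=8, (2,5) g=3 f=10, (2,6) g=2 f=10, (2,7) g=1 f=10]
step 5: expand (1,4) (f=8, h=5) → closed; open now [(1,3) g=4 f=8, (2,5) g=3 f=10, (2,6) g=2 f=10, (2,7) g=1 f=10]

order=[(0,5) → (0,4) → (1,6) → (1,5) → (1,4)]; open=[(1,3) g=4 f=8, (2,5) g=3 f=10, (2,6) g=2 f=10, (2,7) g=1 f=10]; closed=[(0,4), (0,5), (0,6), (0,7), (1,4), (1,5), (1,6), (1,7)]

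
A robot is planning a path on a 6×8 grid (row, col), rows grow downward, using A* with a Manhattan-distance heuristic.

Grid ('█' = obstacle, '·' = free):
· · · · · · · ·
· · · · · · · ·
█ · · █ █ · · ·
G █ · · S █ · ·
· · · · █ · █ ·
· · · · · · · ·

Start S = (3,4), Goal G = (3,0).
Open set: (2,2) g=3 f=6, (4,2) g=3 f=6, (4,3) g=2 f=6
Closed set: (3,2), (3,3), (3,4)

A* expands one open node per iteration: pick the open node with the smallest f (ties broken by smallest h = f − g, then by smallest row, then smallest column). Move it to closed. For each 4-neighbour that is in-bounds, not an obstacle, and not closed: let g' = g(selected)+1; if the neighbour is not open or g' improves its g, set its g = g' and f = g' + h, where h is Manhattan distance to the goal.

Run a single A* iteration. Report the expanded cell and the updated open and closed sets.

expanded=(2,2); open=[(1,2) g=4 f=8, (2,1) g=4 f=6, (4,2) g=3 f=6, (4,3) g=2 f=6]; closed=[(2,2), (3,2), (3,3), (3,4)]

step 1: expand (2,2) (f=6, h=3) → closed; open now [(1,2) g=4 f=8, (2,1) g=4 f=6, (4,2) g=3 f=6, (4,3) g=2 f=6]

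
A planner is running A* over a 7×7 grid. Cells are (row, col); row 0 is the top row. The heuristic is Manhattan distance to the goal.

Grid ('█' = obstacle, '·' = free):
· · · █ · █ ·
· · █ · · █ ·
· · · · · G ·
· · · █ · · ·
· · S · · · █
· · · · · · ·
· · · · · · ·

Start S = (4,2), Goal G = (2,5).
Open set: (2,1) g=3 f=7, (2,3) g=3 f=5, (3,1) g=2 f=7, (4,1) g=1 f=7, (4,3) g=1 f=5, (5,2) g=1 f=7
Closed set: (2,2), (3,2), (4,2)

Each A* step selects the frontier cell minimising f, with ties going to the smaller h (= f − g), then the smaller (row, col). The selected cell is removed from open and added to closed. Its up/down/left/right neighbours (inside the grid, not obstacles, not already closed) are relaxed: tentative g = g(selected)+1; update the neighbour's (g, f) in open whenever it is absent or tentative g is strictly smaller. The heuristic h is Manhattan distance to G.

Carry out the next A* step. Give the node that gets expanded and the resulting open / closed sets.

step 1: expand (2,3) (f=5, h=2) → closed; open now [(1,3) g=4 f=7, (2,1) g=3 f=7, (2,4) g=4 f=5, (3,1) g=2 f=7, (4,1) g=1 f=7, (4,3) g=1 f=5, (5,2) g=1 f=7]

expanded=(2,3); open=[(1,3) g=4 f=7, (2,1) g=3 f=7, (2,4) g=4 f=5, (3,1) g=2 f=7, (4,1) g=1 f=7, (4,3) g=1 f=5, (5,2) g=1 f=7]; closed=[(2,2), (2,3), (3,2), (4,2)]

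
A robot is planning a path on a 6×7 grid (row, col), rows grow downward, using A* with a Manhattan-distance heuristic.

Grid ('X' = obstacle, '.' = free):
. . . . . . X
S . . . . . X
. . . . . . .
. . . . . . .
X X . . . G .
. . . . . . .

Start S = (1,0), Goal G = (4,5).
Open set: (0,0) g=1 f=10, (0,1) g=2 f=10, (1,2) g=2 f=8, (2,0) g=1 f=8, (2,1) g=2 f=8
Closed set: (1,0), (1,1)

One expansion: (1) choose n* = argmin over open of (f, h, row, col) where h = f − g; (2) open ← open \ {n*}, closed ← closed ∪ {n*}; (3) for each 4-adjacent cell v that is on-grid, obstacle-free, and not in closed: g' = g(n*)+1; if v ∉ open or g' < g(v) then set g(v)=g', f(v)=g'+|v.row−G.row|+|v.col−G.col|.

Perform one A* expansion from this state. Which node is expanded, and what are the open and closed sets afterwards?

step 1: expand (1,2) (f=8, h=6) → closed; open now [(0,0) g=1 f=10, (0,1) g=2 f=10, (0,2) g=3 f=10, (1,3) g=3 f=8, (2,0) g=1 f=8, (2,1) g=2 f=8, (2,2) g=3 f=8]

expanded=(1,2); open=[(0,0) g=1 f=10, (0,1) g=2 f=10, (0,2) g=3 f=10, (1,3) g=3 f=8, (2,0) g=1 f=8, (2,1) g=2 f=8, (2,2) g=3 f=8]; closed=[(1,0), (1,1), (1,2)]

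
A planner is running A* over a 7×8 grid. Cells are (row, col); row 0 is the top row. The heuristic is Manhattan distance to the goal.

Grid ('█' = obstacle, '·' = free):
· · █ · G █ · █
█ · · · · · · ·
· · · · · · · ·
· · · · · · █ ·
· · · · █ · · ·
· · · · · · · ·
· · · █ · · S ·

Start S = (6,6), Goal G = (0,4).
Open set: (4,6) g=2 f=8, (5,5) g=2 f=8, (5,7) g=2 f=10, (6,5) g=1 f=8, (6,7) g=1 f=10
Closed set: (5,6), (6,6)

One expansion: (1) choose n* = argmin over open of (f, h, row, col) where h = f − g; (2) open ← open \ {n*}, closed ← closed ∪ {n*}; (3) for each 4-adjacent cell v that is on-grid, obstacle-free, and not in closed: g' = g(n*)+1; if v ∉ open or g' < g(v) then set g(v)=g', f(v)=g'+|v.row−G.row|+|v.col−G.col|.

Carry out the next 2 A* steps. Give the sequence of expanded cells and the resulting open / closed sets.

order=[(4,6) → (4,5)]; open=[(3,5) g=4 f=8, (4,7) g=3 f=10, (5,5) g=2 f=8, (5,7) g=2 f=10, (6,5) g=1 f=8, (6,7) g=1 f=10]; closed=[(4,5), (4,6), (5,6), (6,6)]

step 1: expand (4,6) (f=8, h=6) → closed; open now [(4,5) g=3 f=8, (4,7) g=3 f=10, (5,5) g=2 f=8, (5,7) g=2 f=10, (6,5) g=1 f=8, (6,7) g=1 f=10]
step 2: expand (4,5) (f=8, h=5) → closed; open now [(3,5) g=4 f=8, (4,7) g=3 f=10, (5,5) g=2 f=8, (5,7) g=2 f=10, (6,5) g=1 f=8, (6,7) g=1 f=10]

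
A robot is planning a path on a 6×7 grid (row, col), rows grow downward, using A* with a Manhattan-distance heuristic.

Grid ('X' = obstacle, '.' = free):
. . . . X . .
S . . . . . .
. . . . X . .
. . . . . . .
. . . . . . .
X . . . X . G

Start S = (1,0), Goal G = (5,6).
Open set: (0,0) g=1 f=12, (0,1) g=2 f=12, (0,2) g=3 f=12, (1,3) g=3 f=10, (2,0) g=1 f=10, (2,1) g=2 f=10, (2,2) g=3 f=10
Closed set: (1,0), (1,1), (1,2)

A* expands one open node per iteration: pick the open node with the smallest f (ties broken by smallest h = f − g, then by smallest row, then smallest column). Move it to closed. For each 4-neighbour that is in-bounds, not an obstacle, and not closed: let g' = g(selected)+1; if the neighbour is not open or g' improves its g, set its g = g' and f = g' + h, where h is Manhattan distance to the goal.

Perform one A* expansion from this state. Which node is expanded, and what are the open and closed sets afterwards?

step 1: expand (1,3) (f=10, h=7) → closed; open now [(0,0) g=1 f=12, (0,1) g=2 f=12, (0,2) g=3 f=12, (0,3) g=4 f=12, (1,4) g=4 f=10, (2,0) g=1 f=10, (2,1) g=2 f=10, (2,2) g=3 f=10, (2,3) g=4 f=10]

expanded=(1,3); open=[(0,0) g=1 f=12, (0,1) g=2 f=12, (0,2) g=3 f=12, (0,3) g=4 f=12, (1,4) g=4 f=10, (2,0) g=1 f=10, (2,1) g=2 f=10, (2,2) g=3 f=10, (2,3) g=4 f=10]; closed=[(1,0), (1,1), (1,2), (1,3)]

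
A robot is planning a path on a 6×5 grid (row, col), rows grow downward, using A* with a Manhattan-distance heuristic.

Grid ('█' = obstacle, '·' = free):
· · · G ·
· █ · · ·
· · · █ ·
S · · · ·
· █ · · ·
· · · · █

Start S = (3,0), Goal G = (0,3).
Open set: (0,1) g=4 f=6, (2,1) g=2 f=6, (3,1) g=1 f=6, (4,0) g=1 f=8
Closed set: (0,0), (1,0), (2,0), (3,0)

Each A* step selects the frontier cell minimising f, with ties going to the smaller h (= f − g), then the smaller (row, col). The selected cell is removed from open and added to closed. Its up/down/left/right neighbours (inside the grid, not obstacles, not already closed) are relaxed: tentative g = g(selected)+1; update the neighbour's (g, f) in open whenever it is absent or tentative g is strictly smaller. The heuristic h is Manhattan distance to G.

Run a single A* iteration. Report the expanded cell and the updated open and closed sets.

expanded=(0,1); open=[(0,2) g=5 f=6, (2,1) g=2 f=6, (3,1) g=1 f=6, (4,0) g=1 f=8]; closed=[(0,0), (0,1), (1,0), (2,0), (3,0)]

step 1: expand (0,1) (f=6, h=2) → closed; open now [(0,2) g=5 f=6, (2,1) g=2 f=6, (3,1) g=1 f=6, (4,0) g=1 f=8]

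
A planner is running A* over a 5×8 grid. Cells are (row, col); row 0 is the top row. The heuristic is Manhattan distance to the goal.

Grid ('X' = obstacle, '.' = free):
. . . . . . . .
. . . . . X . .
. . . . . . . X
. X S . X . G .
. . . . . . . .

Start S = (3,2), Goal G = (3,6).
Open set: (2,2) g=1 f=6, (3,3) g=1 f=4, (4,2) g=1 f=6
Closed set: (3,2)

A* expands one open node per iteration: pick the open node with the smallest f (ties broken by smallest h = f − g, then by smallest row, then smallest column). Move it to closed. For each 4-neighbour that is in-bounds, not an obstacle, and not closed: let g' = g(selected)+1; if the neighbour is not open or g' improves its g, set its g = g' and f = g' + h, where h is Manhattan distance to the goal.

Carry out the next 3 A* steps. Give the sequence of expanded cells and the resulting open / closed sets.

step 1: expand (3,3) (f=4, h=3) → closed; open now [(2,2) g=1 f=6, (2,3) g=2 f=6, (4,2) g=1 f=6, (4,3) g=2 f=6]
step 2: expand (2,3) (f=6, h=4) → closed; open now [(1,3) g=3 f=8, (2,2) g=1 f=6, (2,4) g=3 f=6, (4,2) g=1 f=6, (4,3) g=2 f=6]
step 3: expand (2,4) (f=6, h=3) → closed; open now [(1,3) g=3 f=8, (1,4) g=4 f=8, (2,2) g=1 f=6, (2,5) g=4 f=6, (4,2) g=1 f=6, (4,3) g=2 f=6]

order=[(3,3) → (2,3) → (2,4)]; open=[(1,3) g=3 f=8, (1,4) g=4 f=8, (2,2) g=1 f=6, (2,5) g=4 f=6, (4,2) g=1 f=6, (4,3) g=2 f=6]; closed=[(2,3), (2,4), (3,2), (3,3)]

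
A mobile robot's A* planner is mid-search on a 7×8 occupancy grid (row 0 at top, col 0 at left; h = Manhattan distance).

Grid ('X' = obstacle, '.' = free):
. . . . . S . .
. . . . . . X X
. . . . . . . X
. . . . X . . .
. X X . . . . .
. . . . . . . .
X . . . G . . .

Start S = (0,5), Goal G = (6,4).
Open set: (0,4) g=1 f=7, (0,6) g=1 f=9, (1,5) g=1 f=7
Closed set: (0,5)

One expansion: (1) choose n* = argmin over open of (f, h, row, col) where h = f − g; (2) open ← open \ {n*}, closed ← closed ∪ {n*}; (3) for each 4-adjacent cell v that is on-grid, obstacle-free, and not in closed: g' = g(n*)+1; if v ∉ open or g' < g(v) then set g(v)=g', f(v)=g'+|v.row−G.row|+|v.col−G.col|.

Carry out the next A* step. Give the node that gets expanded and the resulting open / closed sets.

step 1: expand (0,4) (f=7, h=6) → closed; open now [(0,3) g=2 f=9, (0,6) g=1 f=9, (1,4) g=2 f=7, (1,5) g=1 f=7]

expanded=(0,4); open=[(0,3) g=2 f=9, (0,6) g=1 f=9, (1,4) g=2 f=7, (1,5) g=1 f=7]; closed=[(0,4), (0,5)]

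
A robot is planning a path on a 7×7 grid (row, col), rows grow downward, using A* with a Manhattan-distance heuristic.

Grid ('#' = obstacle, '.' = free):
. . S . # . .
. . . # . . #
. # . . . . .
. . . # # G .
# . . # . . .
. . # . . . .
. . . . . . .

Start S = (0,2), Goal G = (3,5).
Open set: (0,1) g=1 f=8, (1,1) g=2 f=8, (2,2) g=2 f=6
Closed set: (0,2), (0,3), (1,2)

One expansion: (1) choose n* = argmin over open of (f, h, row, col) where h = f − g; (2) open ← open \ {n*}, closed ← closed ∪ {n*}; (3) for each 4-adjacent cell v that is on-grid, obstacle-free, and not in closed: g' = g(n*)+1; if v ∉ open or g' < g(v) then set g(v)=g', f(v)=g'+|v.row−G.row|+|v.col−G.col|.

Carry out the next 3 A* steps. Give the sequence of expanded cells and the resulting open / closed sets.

step 1: expand (2,2) (f=6, h=4) → closed; open now [(0,1) g=1 f=8, (1,1) g=2 f=8, (2,3) g=3 f=6, (3,2) g=3 f=6]
step 2: expand (2,3) (f=6, h=3) → closed; open now [(0,1) g=1 f=8, (1,1) g=2 f=8, (2,4) g=4 f=6, (3,2) g=3 f=6]
step 3: expand (2,4) (f=6, h=2) → closed; open now [(0,1) g=1 f=8, (1,1) g=2 f=8, (1,4) g=5 f=8, (2,5) g=5 f=6, (3,2) g=3 f=6]

order=[(2,2) → (2,3) → (2,4)]; open=[(0,1) g=1 f=8, (1,1) g=2 f=8, (1,4) g=5 f=8, (2,5) g=5 f=6, (3,2) g=3 f=6]; closed=[(0,2), (0,3), (1,2), (2,2), (2,3), (2,4)]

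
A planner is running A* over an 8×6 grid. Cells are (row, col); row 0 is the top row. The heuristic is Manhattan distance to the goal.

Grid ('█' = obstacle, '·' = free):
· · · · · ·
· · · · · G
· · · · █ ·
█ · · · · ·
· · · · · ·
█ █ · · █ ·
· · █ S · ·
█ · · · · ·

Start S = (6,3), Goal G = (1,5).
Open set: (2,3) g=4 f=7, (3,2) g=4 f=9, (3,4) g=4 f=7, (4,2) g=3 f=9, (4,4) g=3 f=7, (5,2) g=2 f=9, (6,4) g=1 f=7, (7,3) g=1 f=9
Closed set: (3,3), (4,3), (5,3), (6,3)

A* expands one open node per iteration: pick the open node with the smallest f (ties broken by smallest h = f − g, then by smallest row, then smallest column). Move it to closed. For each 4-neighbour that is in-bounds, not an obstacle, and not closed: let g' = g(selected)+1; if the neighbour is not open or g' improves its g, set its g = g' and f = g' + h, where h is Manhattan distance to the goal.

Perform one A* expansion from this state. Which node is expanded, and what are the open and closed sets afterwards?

step 1: expand (2,3) (f=7, h=3) → closed; open now [(1,3) g=5 f=7, (2,2) g=5 f=9, (3,2) g=4 f=9, (3,4) g=4 f=7, (4,2) g=3 f=9, (4,4) g=3 f=7, (5,2) g=2 f=9, (6,4) g=1 f=7, (7,3) g=1 f=9]

expanded=(2,3); open=[(1,3) g=5 f=7, (2,2) g=5 f=9, (3,2) g=4 f=9, (3,4) g=4 f=7, (4,2) g=3 f=9, (4,4) g=3 f=7, (5,2) g=2 f=9, (6,4) g=1 f=7, (7,3) g=1 f=9]; closed=[(2,3), (3,3), (4,3), (5,3), (6,3)]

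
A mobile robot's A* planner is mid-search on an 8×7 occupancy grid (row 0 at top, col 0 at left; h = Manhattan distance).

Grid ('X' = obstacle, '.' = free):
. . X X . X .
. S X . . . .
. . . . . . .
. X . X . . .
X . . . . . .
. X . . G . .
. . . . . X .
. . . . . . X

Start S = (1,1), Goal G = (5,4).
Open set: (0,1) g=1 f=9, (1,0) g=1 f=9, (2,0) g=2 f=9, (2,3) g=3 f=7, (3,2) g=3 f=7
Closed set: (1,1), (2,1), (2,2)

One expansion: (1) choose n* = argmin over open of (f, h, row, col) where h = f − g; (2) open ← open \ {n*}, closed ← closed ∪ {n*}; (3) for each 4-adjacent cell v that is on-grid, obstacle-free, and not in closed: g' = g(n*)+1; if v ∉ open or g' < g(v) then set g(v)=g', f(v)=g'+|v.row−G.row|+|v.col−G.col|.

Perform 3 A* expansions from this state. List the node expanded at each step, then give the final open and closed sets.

order=[(2,3) → (2,4) → (3,4)]; open=[(0,1) g=1 f=9, (1,0) g=1 f=9, (1,3) g=4 f=9, (1,4) g=5 f=9, (2,0) g=2 f=9, (2,5) g=5 f=9, (3,2) g=3 f=7, (3,5) g=6 f=9, (4,4) g=6 f=7]; closed=[(1,1), (2,1), (2,2), (2,3), (2,4), (3,4)]

step 1: expand (2,3) (f=7, h=4) → closed; open now [(0,1) g=1 f=9, (1,0) g=1 f=9, (1,3) g=4 f=9, (2,0) g=2 f=9, (2,4) g=4 f=7, (3,2) g=3 f=7]
step 2: expand (2,4) (f=7, h=3) → closed; open now [(0,1) g=1 f=9, (1,0) g=1 f=9, (1,3) g=4 f=9, (1,4) g=5 f=9, (2,0) g=2 f=9, (2,5) g=5 f=9, (3,2) g=3 f=7, (3,4) g=5 f=7]
step 3: expand (3,4) (f=7, h=2) → closed; open now [(0,1) g=1 f=9, (1,0) g=1 f=9, (1,3) g=4 f=9, (1,4) g=5 f=9, (2,0) g=2 f=9, (2,5) g=5 f=9, (3,2) g=3 f=7, (3,5) g=6 f=9, (4,4) g=6 f=7]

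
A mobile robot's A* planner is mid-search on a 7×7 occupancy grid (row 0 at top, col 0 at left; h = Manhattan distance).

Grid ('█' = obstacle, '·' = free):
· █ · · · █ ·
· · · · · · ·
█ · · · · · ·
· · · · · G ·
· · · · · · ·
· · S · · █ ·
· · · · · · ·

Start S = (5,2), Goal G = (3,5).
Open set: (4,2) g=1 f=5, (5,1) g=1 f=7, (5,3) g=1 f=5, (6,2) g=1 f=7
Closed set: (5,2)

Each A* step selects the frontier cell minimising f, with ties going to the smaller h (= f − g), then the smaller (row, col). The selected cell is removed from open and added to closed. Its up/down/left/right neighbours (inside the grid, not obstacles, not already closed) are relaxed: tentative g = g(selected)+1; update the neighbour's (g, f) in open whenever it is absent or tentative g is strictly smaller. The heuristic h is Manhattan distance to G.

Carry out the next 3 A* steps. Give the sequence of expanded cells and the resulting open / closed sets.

step 1: expand (4,2) (f=5, h=4) → closed; open now [(3,2) g=2 f=5, (4,1) g=2 f=7, (4,3) g=2 f=5, (5,1) g=1 f=7, (5,3) g=1 f=5, (6,2) g=1 f=7]
step 2: expand (3,2) (f=5, h=3) → closed; open now [(2,2) g=3 f=7, (3,1) g=3 f=7, (3,3) g=3 f=5, (4,1) g=2 f=7, (4,3) g=2 f=5, (5,1) g=1 f=7, (5,3) g=1 f=5, (6,2) g=1 f=7]
step 3: expand (3,3) (f=5, h=2) → closed; open now [(2,2) g=3 f=7, (2,3) g=4 f=7, (3,1) g=3 f=7, (3,4) g=4 f=5, (4,1) g=2 f=7, (4,3) g=2 f=5, (5,1) g=1 f=7, (5,3) g=1 f=5, (6,2) g=1 f=7]

order=[(4,2) → (3,2) → (3,3)]; open=[(2,2) g=3 f=7, (2,3) g=4 f=7, (3,1) g=3 f=7, (3,4) g=4 f=5, (4,1) g=2 f=7, (4,3) g=2 f=5, (5,1) g=1 f=7, (5,3) g=1 f=5, (6,2) g=1 f=7]; closed=[(3,2), (3,3), (4,2), (5,2)]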